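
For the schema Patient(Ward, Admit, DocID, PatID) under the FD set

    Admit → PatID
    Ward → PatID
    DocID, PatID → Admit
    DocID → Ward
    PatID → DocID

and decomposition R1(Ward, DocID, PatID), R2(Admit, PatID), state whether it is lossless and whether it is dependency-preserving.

lossless and dependency-preserving

Lossless test: (PatID)⁺ = {Ward, Admit, DocID, PatID}, which contains all of one fragment — lossless.
Dependency preservation: DocID, PatID → Admit is not contained in any single fragment, but the restricted closure of its left-hand side across the fragments still reaches the right-hand side; the remaining FDs each lie inside some fragment. All dependencies are preserved.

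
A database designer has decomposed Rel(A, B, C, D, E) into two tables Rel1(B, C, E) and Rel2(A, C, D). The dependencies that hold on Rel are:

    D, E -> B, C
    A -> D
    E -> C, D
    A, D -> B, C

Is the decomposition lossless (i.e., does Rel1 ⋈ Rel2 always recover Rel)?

Common attributes: Rel1 ∩ Rel2 = {C}.
No dependency enlarges {C}, so (C)⁺ = {C}.
The closure contains neither all of Rel1 = {B, C, E} nor all of Rel2 = {A, C, D}, so the common attributes are not a superkey of either fragment. The join is lossy.

No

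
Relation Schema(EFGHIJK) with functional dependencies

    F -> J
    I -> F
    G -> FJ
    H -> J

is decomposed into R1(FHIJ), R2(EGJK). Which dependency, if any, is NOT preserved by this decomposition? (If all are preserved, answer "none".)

Check G → FJ: no single fragment contains all of {FGJ}, and the restricted closure of {G} across the fragments never reaches {FJ}.
F → J is preserved.
I → F is preserved.
H → J is preserved.

G -> FJ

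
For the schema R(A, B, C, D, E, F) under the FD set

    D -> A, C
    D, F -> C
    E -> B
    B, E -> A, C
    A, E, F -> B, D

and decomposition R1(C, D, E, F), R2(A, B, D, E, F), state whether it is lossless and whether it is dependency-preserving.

Lossless test: (D, E, F)⁺ = {A, B, C, D, E, F}, which contains all of one fragment — lossless.
Dependency preservation: D → A, C; B, E → A, C are not contained in any single fragment, but the restricted closure of each left-hand side across the fragments still reaches the right-hand side; the remaining FDs each lie inside some fragment. All dependencies are preserved.

lossless and dependency-preserving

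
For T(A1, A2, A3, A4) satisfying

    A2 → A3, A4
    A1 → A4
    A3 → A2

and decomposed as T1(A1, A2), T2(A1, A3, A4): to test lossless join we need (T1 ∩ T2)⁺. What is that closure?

A1, A4

T1 ∩ T2 = {A1}.
A1 → A4 applies, adding A4
Closure: {A1, A4}.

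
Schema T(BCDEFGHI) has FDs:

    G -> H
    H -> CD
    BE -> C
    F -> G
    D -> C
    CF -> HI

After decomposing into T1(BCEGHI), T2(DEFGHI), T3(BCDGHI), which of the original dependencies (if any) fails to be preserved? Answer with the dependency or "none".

none

G → H lies within T1.
H → CD lies within T3.
BE → C lies within T1.
F → G lies within T2.
D → C lies within T3.
CF → HI: restricted closure across fragments reaches HI.
Every dependency is enforceable on the fragments, so the decomposition is dependency-preserving.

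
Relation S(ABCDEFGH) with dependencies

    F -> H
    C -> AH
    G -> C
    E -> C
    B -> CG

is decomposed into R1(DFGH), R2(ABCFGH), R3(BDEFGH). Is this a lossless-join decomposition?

Yes

Chase test. Columns are ABCDEFGH; row i has aⱼ where attribute j ∈ Ri, else bᵢⱼ.
Initial tableau (one row per fragment):
  row 1: b11 b12 b13 a4 b15 a6 a7 a8
  row 2: a1 a2 a3 b24 b25 a6 a7 a8
  row 3: b31 a2 b33 a4 a5 a6 a7 a8
Rows 1 and 2 agree on G; apply G→C and equate their C entries.
Rows 1 and 3 agree on G; apply G→C and equate their C entries.
Rows 1 and 2 agree on C; apply C→AH and equate their AH entries.
Rows 1 and 3 agree on C; apply C→AH and equate their AH entries.
Row 3 is now all distinguished symbols — the join is lossless.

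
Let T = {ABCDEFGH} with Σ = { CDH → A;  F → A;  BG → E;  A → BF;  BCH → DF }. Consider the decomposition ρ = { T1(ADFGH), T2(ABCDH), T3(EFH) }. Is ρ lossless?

Chase test. Columns are ABCDEFGH; row i has aⱼ where attribute j ∈ Ti, else bᵢⱼ.
Initial tableau (one row per fragment):
  row 1: a1 b12 b13 a4 b15 a6 a7 a8
  row 2: a1 a2 a3 a4 b25 b26 b27 a8
  row 3: b31 b32 b33 b34 a5 a6 b37 a8
Rows 1 and 3 agree on F; apply F→A and equate their A entries.
Rows 1 and 2 agree on A; apply A→BF and equate their BF entries.
Rows 1 and 3 agree on A; apply A→BF and equate their BF entries.
No row becomes fully distinguished — the join is lossy.

No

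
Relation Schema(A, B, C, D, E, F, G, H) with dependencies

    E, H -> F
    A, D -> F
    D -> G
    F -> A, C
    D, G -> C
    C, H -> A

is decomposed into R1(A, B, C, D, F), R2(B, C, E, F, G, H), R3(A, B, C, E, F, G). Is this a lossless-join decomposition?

No

Chase test. Columns are A, B, C, D, E, F, G, H; row i has aⱼ where attribute j ∈ Ri, else bᵢⱼ.
Initial tableau (one row per fragment):
  row 1: a1 a2 a3 a4 b15 a6 b17 b18
  row 2: b21 a2 a3 b24 a5 a6 a7 a8
  row 3: a1 a2 a3 b34 a5 a6 a7 b38
Rows 1 and 2 agree on F; apply F→A, C and equate their A, C entries.
No row becomes fully distinguished — the join is lossy.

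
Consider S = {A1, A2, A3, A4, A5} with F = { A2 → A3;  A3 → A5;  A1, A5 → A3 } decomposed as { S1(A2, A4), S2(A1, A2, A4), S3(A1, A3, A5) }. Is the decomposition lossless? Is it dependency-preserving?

Lossless test (chase): Rows 1 and 2 agree on A2; apply A2→A3 and equate their A3 entries. Rows 1 and 2 agree on A3; apply A3→A5 and equate their A5 entries. No row becomes fully distinguished — the join is lossy.
Dependency preservation: the restricted closure of {A2} across the fragments never reaches {A3}, so A2 → A3 cannot be enforced without a join — not preserved.

lossy and not dependency-preserving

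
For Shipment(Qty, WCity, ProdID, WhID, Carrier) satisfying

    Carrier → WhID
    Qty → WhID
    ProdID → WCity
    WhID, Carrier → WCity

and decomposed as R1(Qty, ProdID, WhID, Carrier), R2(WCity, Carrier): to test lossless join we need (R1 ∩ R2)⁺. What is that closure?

WCity, WhID, Carrier

R1 ∩ R2 = {Carrier}.
Carrier → WhID applies, adding WhID
WhID, Carrier → WCity applies, adding WCity
Closure: {WCity, WhID, Carrier}.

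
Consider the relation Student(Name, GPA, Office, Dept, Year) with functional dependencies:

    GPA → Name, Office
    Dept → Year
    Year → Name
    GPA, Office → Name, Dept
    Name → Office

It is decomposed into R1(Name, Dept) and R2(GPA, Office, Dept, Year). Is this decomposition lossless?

Yes

Common attributes: R1 ∩ R2 = {Dept}.
Closure of {Dept}: Dept → Year applies, adding Year; Year → Name applies, adding Name; Name → Office applies, adding Office. So (Dept)⁺ = {Name, Office, Dept, Year}.
This closure contains every attribute of R1, so R1 ∩ R2 → R1. The join is lossless.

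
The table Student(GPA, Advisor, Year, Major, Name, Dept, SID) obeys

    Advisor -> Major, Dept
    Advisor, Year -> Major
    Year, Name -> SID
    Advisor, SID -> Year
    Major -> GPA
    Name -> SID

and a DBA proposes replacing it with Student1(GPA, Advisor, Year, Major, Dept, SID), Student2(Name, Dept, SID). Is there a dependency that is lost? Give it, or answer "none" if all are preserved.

Advisor → Major, Dept lies within Student1.
Advisor, Year → Major lies within Student1.
Year, Name → SID: restricted closure across fragments reaches SID.
Advisor, SID → Year lies within Student1.
Major → GPA lies within Student1.
Name → SID lies within Student2.
Every dependency is enforceable on the fragments, so the decomposition is dependency-preserving.

none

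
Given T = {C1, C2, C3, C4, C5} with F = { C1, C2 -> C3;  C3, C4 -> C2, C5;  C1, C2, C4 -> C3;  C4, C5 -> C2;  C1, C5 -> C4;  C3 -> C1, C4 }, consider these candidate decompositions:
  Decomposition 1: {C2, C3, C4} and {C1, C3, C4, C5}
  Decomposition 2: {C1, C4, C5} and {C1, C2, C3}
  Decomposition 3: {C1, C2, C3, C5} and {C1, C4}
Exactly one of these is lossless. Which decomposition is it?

Decomposition 1: common = {C3, C4}, closure = {C1, C2, C3, C4, C5} → lossless.
Decomposition 2: common = {C1}, closure = {C1} → lossy.
Decomposition 3: common = {C1}, closure = {C1} → lossy.

Decomposition 1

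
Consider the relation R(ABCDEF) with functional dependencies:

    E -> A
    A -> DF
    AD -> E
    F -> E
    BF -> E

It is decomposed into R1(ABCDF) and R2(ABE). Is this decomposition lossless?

Yes

Common attributes: R1 ∩ R2 = {AB}.
Closure of {AB}: A → DF applies, adding DF; AD → E applies, adding E. So (AB)⁺ = {ABDEF}.
This closure contains every attribute of R2, so R1 ∩ R2 → R2. The join is lossless.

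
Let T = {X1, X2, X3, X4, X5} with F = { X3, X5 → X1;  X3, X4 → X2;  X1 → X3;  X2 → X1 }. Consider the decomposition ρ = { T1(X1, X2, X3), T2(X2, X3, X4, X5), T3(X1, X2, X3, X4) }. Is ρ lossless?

Chase test. Columns are X1, X2, X3, X4, X5; row i has aⱼ where attribute j ∈ Ti, else bᵢⱼ.
Initial tableau (one row per fragment):
  row 1: a1 a2 a3 b14 b15
  row 2: b21 a2 a3 a4 a5
  row 3: a1 a2 a3 a4 b35
Rows 1 and 2 agree on X2; apply X2→X1 and equate their X1 entries.
Row 2 is now all distinguished symbols — the join is lossless.

Yes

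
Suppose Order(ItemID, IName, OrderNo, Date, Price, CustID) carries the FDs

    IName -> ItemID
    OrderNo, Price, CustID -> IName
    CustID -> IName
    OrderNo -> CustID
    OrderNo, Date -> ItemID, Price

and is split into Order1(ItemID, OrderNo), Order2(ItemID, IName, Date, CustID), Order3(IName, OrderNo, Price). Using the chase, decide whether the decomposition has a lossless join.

No

Chase test. Columns are ItemID, IName, OrderNo, Date, Price, CustID; row i has aⱼ where attribute j ∈ Orderi, else bᵢⱼ.
Initial tableau (one row per fragment):
  row 1: a1 b12 a3 b14 b15 b16
  row 2: a1 a2 b23 a4 b25 a6
  row 3: b31 a2 a3 b34 a5 b36
Rows 2 and 3 agree on IName; apply IName→ItemID and equate their ItemID entries.
Rows 1 and 3 agree on OrderNo; apply OrderNo→CustID and equate their CustID entries.
Rows 1 and 3 agree on CustID; apply CustID→IName and equate their IName entries.
No row becomes fully distinguished — the join is lossy.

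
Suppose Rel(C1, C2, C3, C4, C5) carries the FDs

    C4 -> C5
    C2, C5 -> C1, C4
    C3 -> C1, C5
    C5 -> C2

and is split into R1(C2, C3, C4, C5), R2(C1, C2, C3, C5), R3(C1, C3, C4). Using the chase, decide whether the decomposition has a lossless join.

Chase test. Columns are C1, C2, C3, C4, C5; row i has aⱼ where attribute j ∈ Ri, else bᵢⱼ.
Initial tableau (one row per fragment):
  row 1: b11 a2 a3 a4 a5
  row 2: a1 a2 a3 b24 a5
  row 3: a1 b32 a3 a4 b35
Rows 1 and 3 agree on C4; apply C4→C5 and equate their C5 entries.
Rows 1 and 2 agree on C2, C5; apply C2, C5→C1, C4 and equate their C1, C4 entries.
Rows 1 and 3 agree on C5; apply C5→C2 and equate their C2 entries.
Row 1 is now all distinguished symbols — the join is lossless.

Yes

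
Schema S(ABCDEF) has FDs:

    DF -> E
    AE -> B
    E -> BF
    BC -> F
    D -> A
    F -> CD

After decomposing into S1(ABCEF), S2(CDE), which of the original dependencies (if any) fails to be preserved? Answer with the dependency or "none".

Check D → A: no single fragment contains all of {AD}, and the restricted closure of {D} across the fragments never reaches {A}.
DF → E is preserved.
AE → B is preserved.
E → BF is preserved.
BC → F is preserved.
F → CD is preserved.

D -> A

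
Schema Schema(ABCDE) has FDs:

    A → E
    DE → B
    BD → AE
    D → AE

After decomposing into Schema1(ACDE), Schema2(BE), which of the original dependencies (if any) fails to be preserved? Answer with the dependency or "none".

DE → B

Check DE → B: no single fragment contains all of {BDE}, and the restricted closure of {DE} across the fragments never reaches {B}.
A → E is preserved.
BD → AE is preserved.
D → AE is preserved.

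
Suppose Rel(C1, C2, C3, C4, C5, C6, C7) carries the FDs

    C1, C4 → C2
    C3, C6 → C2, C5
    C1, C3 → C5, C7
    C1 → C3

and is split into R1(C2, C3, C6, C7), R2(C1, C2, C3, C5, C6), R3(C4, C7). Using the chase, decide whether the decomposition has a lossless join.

No

Chase test. Columns are C1, C2, C3, C4, C5, C6, C7; row i has aⱼ where attribute j ∈ Ri, else bᵢⱼ.
Initial tableau (one row per fragment):
  row 1: b11 a2 a3 b14 b15 a6 a7
  row 2: a1 a2 a3 b24 a5 a6 b27
  row 3: b31 b32 b33 a4 b35 b36 a7
Rows 1 and 2 agree on C3, C6; apply C3, C6→C2, C5 and equate their C2, C5 entries.
No row becomes fully distinguished — the join is lossy.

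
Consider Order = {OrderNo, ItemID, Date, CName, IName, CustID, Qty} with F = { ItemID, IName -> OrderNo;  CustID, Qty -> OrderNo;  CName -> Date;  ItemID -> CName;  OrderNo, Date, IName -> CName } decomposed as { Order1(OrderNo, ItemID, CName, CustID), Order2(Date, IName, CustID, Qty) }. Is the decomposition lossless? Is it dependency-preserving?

lossy and not dependency-preserving

Lossless test: (CustID)⁺ = {CustID}, which is a superkey of neither fragment — lossy.
Dependency preservation: the restricted closure of {ItemID, IName} across the fragments never reaches {OrderNo}, so ItemID, IName → OrderNo cannot be enforced without a join — not preserved.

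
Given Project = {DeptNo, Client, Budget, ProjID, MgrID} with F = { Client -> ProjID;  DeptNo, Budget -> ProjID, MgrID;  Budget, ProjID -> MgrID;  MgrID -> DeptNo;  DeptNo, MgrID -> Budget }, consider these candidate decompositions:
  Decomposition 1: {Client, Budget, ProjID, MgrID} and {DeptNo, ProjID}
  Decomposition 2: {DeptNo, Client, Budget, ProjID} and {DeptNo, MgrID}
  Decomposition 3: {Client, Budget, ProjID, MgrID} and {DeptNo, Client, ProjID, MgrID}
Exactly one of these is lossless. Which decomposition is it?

Decomposition 1: common = {ProjID}, closure = {ProjID} → lossy.
Decomposition 2: common = {DeptNo}, closure = {DeptNo} → lossy.
Decomposition 3: common = {Client, ProjID, MgrID}, closure = {DeptNo, Client, Budget, ProjID, MgrID} → lossless.

Decomposition 3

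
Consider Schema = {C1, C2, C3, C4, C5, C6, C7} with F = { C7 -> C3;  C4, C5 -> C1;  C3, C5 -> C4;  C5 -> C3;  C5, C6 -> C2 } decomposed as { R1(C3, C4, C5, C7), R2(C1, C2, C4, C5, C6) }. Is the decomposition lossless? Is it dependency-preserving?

Lossless test: (C4, C5)⁺ = {C1, C3, C4, C5}, which is a superkey of neither fragment — lossy.
Dependency preservation: every FD's attributes lie within a single fragment, so each can be enforced locally — preserved.

lossy but dependency-preserving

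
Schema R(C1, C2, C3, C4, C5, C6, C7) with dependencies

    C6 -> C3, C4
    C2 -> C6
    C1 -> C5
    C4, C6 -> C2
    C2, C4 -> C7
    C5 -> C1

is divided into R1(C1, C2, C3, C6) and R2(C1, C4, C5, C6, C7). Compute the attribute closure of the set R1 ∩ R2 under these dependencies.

R1 ∩ R2 = {C1, C6}.
C6 → C3, C4 applies, adding C3, C4
C1 → C5 applies, adding C5
C4, C6 → C2 applies, adding C2
C2, C4 → C7 applies, adding C7
Closure: {C1, C2, C3, C4, C5, C6, C7}.

C1, C2, C3, C4, C5, C6, C7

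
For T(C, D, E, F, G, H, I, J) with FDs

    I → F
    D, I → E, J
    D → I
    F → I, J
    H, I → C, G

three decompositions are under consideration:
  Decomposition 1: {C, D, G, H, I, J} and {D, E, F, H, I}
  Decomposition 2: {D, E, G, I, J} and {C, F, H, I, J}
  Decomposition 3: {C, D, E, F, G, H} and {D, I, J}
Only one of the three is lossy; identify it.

Decomposition 1: common = {D, H, I}, closure = {C, D, E, F, G, H, I, J} → lossless.
Decomposition 2: common = {I, J}, closure = {F, I, J} → lossy.
Decomposition 3: common = {D}, closure = {D, E, F, I, J} → lossless.

Decomposition 2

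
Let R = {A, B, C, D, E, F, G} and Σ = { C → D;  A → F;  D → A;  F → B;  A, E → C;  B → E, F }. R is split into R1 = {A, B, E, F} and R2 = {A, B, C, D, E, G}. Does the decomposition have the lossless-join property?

Yes

Common attributes: R1 ∩ R2 = {A, B, E}.
Closure of {A, B, E}: A → F applies, adding F; A, E → C applies, adding C; C → D applies, adding D. So (A, B, E)⁺ = {A, B, C, D, E, F}.
This closure contains every attribute of R1, so R1 ∩ R2 → R1. The join is lossless.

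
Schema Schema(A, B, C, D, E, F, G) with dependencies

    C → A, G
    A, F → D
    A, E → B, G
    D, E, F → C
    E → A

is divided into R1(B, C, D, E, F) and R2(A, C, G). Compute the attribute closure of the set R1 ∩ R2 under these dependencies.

A, C, G

R1 ∩ R2 = {C}.
C → A, G applies, adding A, G
Closure: {A, C, G}.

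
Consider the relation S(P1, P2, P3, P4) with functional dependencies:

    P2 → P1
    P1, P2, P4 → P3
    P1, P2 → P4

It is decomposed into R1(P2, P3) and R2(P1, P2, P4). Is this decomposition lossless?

Yes

Common attributes: R1 ∩ R2 = {P2}.
Closure of {P2}: P2 → P1 applies, adding P1; P1, P2 → P4 applies, adding P4; P1, P2, P4 → P3 applies, adding P3. So (P2)⁺ = {P1, P2, P3, P4}.
This closure contains every attribute of R1, so R1 ∩ R2 → R1. The join is lossless.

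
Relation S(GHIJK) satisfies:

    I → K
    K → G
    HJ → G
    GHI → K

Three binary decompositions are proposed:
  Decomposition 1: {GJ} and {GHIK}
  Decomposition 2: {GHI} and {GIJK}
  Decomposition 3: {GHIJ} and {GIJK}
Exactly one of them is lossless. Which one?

Decomposition 3

Decomposition 1: common = {G}, closure = {G} → lossy.
Decomposition 2: common = {GI}, closure = {GIK} → lossy.
Decomposition 3: common = {GIJ}, closure = {GIJK} → lossless.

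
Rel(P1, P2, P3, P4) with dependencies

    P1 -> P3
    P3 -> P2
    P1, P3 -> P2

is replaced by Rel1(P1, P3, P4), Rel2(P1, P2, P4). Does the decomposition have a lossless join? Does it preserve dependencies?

lossless but not dependency-preserving

Lossless test: (P1, P4)⁺ = {P1, P2, P3, P4}, which contains all of one fragment — lossless.
Dependency preservation: the restricted closure of {P3} across the fragments never reaches {P2}, so P3 → P2 cannot be enforced without a join — not preserved.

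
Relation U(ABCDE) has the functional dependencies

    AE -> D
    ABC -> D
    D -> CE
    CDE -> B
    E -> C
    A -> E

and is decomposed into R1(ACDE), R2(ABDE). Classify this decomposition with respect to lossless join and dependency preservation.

Lossless test: (ADE)⁺ = {ABCDE}, which contains all of one fragment — lossless.
Dependency preservation: ABC → D; CDE → B are not contained in any single fragment, but the restricted closure of each left-hand side across the fragments still reaches the right-hand side; the remaining FDs each lie inside some fragment. All dependencies are preserved.

lossless and dependency-preserving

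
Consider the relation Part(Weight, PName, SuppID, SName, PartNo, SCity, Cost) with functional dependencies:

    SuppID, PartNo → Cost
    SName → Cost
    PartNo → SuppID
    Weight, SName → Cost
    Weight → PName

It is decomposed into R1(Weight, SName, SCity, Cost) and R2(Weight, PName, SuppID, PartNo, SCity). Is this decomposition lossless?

Common attributes: R1 ∩ R2 = {Weight, SCity}.
Closure of {Weight, SCity}: Weight → PName applies, adding PName. So (Weight, SCity)⁺ = {Weight, PName, SCity}.
The closure contains neither all of R1 = {Weight, SName, SCity, Cost} nor all of R2 = {Weight, PName, SuppID, PartNo, SCity}, so the common attributes are not a superkey of either fragment. The join is lossy.

No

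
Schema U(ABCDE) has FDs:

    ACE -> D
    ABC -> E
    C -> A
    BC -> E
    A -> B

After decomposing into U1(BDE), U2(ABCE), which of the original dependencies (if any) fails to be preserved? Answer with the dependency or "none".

ACE -> D

Check ACE → D: no single fragment contains all of {ACDE}, and the restricted closure of {ACE} across the fragments never reaches {D}.
ABC → E is preserved.
C → A is preserved.
BC → E is preserved.
A → B is preserved.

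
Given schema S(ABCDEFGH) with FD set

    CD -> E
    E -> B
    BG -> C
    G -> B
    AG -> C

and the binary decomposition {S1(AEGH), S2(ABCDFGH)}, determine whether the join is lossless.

No

Common attributes: S1 ∩ S2 = {AGH}.
Closure of {AGH}: G → B applies, adding B; AG → C applies, adding C. So (AGH)⁺ = {ABCGH}.
The closure contains neither all of S1 = {AEGH} nor all of S2 = {ABCDFGH}, so the common attributes are not a superkey of either fragment. The join is lossy.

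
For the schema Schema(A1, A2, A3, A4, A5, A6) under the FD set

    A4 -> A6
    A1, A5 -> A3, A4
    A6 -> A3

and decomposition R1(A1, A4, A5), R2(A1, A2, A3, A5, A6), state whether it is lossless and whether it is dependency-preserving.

Lossless test: (A1, A5)⁺ = {A1, A3, A4, A5, A6}, which contains all of one fragment — lossless.
Dependency preservation: the restricted closure of {A4} across the fragments never reaches {A6}, so A4 → A6 cannot be enforced without a join — not preserved.

lossless but not dependency-preserving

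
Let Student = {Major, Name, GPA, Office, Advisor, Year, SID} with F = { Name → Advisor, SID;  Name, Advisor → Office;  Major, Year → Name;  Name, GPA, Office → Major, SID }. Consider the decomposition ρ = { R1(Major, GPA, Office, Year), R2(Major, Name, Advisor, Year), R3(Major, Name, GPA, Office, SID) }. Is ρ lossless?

Chase test. Columns are Major, Name, GPA, Office, Advisor, Year, SID; row i has aⱼ where attribute j ∈ Ri, else bᵢⱼ.
Initial tableau (one row per fragment):
  row 1: a1 b12 a3 a4 b15 a6 b17
  row 2: a1 a2 b23 b24 a5 a6 b27
  row 3: a1 a2 a3 a4 b35 b36 a7
Rows 2 and 3 agree on Name; apply Name→Advisor, SID and equate their Advisor, SID entries.
Rows 2 and 3 agree on Name, Advisor; apply Name, Advisor→Office and equate their Office entries.
Rows 1 and 2 agree on Major, Year; apply Major, Year→Name and equate their Name entries.
Rows 1 and 3 agree on Name, GPA, Office; apply Name, GPA, Office→Major, SID and equate their Major, SID entries.
Rows 1 and 2 agree on Name; apply Name→Advisor, SID and equate their Advisor, SID entries.
Row 1 is now all distinguished symbols — the join is lossless.

Yes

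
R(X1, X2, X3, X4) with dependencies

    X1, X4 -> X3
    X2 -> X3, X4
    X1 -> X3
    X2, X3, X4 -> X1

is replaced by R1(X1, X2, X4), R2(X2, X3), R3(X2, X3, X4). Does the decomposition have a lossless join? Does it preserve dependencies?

lossless but not dependency-preserving

Lossless test (chase): Rows 1 and 2 agree on X2; apply X2→X3, X4 and equate their X3, X4 entries. Rows 1 and 2 agree on X2, X3, X4; apply X2, X3, X4→X1 and equate their X1 entries. Rows 1 and 3 agree on X2, X3, X4; apply X2, X3, X4→X1 and equate their X1 entries. Row 1 is now all distinguished symbols — the join is lossless.
Dependency preservation: the restricted closure of {X1, X4} across the fragments never reaches {X3}, so X1, X4 → X3 cannot be enforced without a join — not preserved.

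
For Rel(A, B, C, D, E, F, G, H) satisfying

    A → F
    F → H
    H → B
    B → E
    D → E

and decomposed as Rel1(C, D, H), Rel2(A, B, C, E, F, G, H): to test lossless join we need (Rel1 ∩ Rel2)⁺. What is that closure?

B, C, E, H

Rel1 ∩ Rel2 = {C, H}.
H → B applies, adding B
B → E applies, adding E
Closure: {B, C, E, H}.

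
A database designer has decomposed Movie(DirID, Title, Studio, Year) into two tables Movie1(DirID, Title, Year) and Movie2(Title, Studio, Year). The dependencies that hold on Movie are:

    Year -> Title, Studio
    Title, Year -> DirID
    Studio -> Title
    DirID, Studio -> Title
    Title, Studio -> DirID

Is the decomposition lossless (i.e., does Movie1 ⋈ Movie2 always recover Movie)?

Yes

Common attributes: Movie1 ∩ Movie2 = {Title, Year}.
Closure of {Title, Year}: Year → Title, Studio applies, adding Studio; Title, Year → DirID applies, adding DirID. So (Title, Year)⁺ = {DirID, Title, Studio, Year}.
This closure contains every attribute of Movie1, so Movie1 ∩ Movie2 → Movie1. The join is lossless.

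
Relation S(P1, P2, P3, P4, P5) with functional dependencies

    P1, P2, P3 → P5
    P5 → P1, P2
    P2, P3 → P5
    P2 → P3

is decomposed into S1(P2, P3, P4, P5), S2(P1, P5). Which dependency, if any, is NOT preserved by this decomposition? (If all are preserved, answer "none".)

P1, P2, P3 → P5: restricted closure across fragments reaches P5.
P5 → P1, P2: restricted closure across fragments reaches P1, P2.
P2, P3 → P5 lies within S1.
P2 → P3 lies within S1.
Every dependency is enforceable on the fragments, so the decomposition is dependency-preserving.

none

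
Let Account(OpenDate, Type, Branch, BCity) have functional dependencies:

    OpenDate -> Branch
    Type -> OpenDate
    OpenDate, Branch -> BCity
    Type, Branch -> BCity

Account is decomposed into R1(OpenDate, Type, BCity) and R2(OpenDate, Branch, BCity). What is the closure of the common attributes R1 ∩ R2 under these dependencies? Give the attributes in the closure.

R1 ∩ R2 = {OpenDate, BCity}.
OpenDate → Branch applies, adding Branch
Closure: {OpenDate, Branch, BCity}.

OpenDate, Branch, BCity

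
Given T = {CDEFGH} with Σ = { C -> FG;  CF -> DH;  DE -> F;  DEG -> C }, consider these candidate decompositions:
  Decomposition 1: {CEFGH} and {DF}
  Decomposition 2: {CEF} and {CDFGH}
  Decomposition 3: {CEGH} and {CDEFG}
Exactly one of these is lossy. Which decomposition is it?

Decomposition 1: common = {F}, closure = {F} → lossy.
Decomposition 2: common = {CF}, closure = {CDFGH} → lossless.
Decomposition 3: common = {CEG}, closure = {CDEFGH} → lossless.

Decomposition 1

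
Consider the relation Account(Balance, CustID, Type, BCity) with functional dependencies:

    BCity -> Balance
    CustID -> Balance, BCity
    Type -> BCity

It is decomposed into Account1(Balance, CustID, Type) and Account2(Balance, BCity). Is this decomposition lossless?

No

Common attributes: Account1 ∩ Account2 = {Balance}.
No dependency enlarges {Balance}, so (Balance)⁺ = {Balance}.
The closure contains neither all of Account1 = {Balance, CustID, Type} nor all of Account2 = {Balance, BCity}, so the common attributes are not a superkey of either fragment. The join is lossy.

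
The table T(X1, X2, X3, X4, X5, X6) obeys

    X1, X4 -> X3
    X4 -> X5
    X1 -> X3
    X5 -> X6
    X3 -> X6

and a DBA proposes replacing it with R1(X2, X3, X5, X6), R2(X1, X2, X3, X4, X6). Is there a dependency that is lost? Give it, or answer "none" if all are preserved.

X4 -> X5

Check X4 → X5: no single fragment contains all of {X4, X5}, and the restricted closure of {X4} across the fragments never reaches {X5}.
X1, X4 → X3 is preserved.
X1 → X3 is preserved.
X5 → X6 is preserved.
X3 → X6 is preserved.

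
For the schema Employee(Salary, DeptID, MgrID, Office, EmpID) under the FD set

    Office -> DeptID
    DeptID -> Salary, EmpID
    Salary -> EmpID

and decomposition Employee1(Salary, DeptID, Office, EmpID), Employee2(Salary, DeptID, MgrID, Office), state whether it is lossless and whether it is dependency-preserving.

lossless and dependency-preserving

Lossless test: (Salary, DeptID, Office)⁺ = {Salary, DeptID, Office, EmpID}, which contains all of one fragment — lossless.
Dependency preservation: every FD's attributes lie within a single fragment, so each can be enforced locally — preserved.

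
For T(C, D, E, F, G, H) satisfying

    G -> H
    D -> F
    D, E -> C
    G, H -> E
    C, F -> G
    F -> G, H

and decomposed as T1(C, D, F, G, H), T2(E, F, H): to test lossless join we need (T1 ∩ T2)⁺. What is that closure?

T1 ∩ T2 = {F, H}.
F → G, H applies, adding G
G, H → E applies, adding E
Closure: {E, F, G, H}.

E, F, G, H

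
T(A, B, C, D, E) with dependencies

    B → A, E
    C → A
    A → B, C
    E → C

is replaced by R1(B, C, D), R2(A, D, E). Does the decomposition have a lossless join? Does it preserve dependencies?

lossy and not dependency-preserving

Lossless test: (D)⁺ = {D}, which is a superkey of neither fragment — lossy.
Dependency preservation: the restricted closure of {B} across the fragments never reaches {A, E}, so B → A, E cannot be enforced without a join — not preserved.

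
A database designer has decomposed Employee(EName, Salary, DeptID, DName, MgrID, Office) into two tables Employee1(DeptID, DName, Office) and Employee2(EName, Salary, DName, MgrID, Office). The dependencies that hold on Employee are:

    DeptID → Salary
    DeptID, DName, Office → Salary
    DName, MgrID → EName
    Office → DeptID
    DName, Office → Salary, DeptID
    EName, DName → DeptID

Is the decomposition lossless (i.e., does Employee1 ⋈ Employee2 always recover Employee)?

Yes

Common attributes: Employee1 ∩ Employee2 = {DName, Office}.
Closure of {DName, Office}: Office → DeptID applies, adding DeptID; DName, Office → Salary, DeptID applies, adding Salary. So (DName, Office)⁺ = {Salary, DeptID, DName, Office}.
This closure contains every attribute of Employee1, so Employee1 ∩ Employee2 → Employee1. The join is lossless.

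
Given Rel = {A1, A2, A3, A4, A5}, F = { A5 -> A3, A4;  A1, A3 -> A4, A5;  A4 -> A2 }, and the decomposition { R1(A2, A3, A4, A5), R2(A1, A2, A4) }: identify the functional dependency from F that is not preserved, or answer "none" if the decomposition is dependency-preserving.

Check A1, A3 → A4, A5: no single fragment contains all of {A1, A3, A4, A5}, and the restricted closure of {A1, A3} across the fragments never reaches {A4, A5}.
A5 → A3, A4 is preserved.
A4 → A2 is preserved.

A1, A3 -> A4, A5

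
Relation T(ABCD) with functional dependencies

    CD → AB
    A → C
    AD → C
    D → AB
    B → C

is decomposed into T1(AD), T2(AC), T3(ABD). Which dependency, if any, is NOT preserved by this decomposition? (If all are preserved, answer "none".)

B → C

Check B → C: no single fragment contains all of {BC}, and the restricted closure of {B} across the fragments never reaches {C}.
CD → AB is preserved.
A → C is preserved.
AD → C is preserved.
D → AB is preserved.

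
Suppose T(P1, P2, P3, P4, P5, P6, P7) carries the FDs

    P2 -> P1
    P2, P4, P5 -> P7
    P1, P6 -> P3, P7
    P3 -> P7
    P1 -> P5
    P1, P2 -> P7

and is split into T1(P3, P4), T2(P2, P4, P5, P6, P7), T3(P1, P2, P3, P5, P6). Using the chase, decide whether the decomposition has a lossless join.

Chase test. Columns are P1, P2, P3, P4, P5, P6, P7; row i has aⱼ where attribute j ∈ Ti, else bᵢⱼ.
Initial tableau (one row per fragment):
  row 1: b11 b12 a3 a4 b15 b16 b17
  row 2: b21 a2 b23 a4 a5 a6 a7
  row 3: a1 a2 a3 b34 a5 a6 b37
Rows 2 and 3 agree on P2; apply P2→P1 and equate their P1 entries.
Rows 2 and 3 agree on P1, P6; apply P1, P6→P3, P7 and equate their P3, P7 entries.
Rows 1 and 2 agree on P3; apply P3→P7 and equate their P7 entries.
Row 2 is now all distinguished symbols — the join is lossless.

Yes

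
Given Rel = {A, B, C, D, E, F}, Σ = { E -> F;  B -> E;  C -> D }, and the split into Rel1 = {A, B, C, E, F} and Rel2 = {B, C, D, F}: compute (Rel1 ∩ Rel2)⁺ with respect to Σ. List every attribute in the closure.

Rel1 ∩ Rel2 = {B, C, F}.
B → E applies, adding E
C → D applies, adding D
Closure: {B, C, D, E, F}.

B, C, D, E, F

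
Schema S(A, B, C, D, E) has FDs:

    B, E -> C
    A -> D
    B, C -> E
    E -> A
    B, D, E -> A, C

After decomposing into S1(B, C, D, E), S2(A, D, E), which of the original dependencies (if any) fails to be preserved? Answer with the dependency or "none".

B, E → C lies within S1.
A → D lies within S2.
B, C → E lies within S1.
E → A lies within S2.
B, D, E → A, C: restricted closure across fragments reaches A, C.
Every dependency is enforceable on the fragments, so the decomposition is dependency-preserving.

none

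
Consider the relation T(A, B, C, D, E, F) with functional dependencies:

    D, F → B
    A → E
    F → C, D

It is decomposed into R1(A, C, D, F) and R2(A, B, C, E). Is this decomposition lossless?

Common attributes: R1 ∩ R2 = {A, C}.
Closure of {A, C}: A → E applies, adding E. So (A, C)⁺ = {A, C, E}.
The closure contains neither all of R1 = {A, C, D, F} nor all of R2 = {A, B, C, E}, so the common attributes are not a superkey of either fragment. The join is lossy.

No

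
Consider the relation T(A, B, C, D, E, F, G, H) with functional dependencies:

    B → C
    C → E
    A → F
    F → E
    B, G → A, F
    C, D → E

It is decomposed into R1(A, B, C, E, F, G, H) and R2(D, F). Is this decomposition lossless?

Common attributes: R1 ∩ R2 = {F}.
Closure of {F}: F → E applies, adding E. So (F)⁺ = {E, F}.
The closure contains neither all of R1 = {A, B, C, E, F, G, H} nor all of R2 = {D, F}, so the common attributes are not a superkey of either fragment. The join is lossy.

No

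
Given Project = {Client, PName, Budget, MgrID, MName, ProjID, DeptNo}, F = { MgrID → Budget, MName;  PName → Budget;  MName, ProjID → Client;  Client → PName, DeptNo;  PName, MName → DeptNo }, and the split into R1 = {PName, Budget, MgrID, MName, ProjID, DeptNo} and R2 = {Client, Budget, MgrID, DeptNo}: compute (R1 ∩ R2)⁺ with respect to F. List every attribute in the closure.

R1 ∩ R2 = {Budget, MgrID, DeptNo}.
MgrID → Budget, MName applies, adding MName
Closure: {Budget, MgrID, MName, DeptNo}.

Budget, MgrID, MName, DeptNo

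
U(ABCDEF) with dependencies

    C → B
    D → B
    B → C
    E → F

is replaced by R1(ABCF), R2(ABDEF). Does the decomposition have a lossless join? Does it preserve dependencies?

lossless and dependency-preserving

Lossless test: (ABF)⁺ = {ABCF}, which contains all of one fragment — lossless.
Dependency preservation: every FD's attributes lie within a single fragment, so each can be enforced locally — preserved.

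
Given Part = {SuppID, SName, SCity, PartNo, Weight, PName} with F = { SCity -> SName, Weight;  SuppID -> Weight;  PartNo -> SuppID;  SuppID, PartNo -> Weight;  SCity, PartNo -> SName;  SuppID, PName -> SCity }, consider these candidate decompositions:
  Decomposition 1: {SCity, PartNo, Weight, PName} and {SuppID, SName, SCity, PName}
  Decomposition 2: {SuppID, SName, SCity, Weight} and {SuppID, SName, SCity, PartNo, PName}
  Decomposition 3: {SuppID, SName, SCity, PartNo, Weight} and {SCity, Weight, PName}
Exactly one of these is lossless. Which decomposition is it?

Decomposition 1: common = {SCity, PName}, closure = {SName, SCity, Weight, PName} → lossy.
Decomposition 2: common = {SuppID, SName, SCity}, closure = {SuppID, SName, SCity, Weight} → lossless.
Decomposition 3: common = {SCity, Weight}, closure = {SName, SCity, Weight} → lossy.

Decomposition 2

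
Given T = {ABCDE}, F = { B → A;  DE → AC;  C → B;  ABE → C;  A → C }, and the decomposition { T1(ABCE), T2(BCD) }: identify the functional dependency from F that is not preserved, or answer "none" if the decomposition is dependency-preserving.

Check DE → AC: no single fragment contains all of {ACDE}, and the restricted closure of {DE} across the fragments never reaches {AC}.
B → A is preserved.
C → B is preserved.
ABE → C is preserved.
A → C is preserved.

DE → AC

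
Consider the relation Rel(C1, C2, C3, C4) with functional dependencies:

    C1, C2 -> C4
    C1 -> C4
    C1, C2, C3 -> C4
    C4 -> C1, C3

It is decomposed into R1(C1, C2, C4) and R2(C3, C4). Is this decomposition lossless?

Yes

Common attributes: R1 ∩ R2 = {C4}.
Closure of {C4}: C4 → C1, C3 applies, adding C1, C3. So (C4)⁺ = {C1, C3, C4}.
This closure contains every attribute of R2, so R1 ∩ R2 → R2. The join is lossless.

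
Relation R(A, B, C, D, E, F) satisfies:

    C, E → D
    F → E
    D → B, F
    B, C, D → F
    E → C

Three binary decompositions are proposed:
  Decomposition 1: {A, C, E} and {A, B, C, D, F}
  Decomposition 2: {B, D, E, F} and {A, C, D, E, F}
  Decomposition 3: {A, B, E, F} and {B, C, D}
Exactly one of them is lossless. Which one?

Decomposition 2

Decomposition 1: common = {A, C}, closure = {A, C} → lossy.
Decomposition 2: common = {D, E, F}, closure = {B, C, D, E, F} → lossless.
Decomposition 3: common = {B}, closure = {B} → lossy.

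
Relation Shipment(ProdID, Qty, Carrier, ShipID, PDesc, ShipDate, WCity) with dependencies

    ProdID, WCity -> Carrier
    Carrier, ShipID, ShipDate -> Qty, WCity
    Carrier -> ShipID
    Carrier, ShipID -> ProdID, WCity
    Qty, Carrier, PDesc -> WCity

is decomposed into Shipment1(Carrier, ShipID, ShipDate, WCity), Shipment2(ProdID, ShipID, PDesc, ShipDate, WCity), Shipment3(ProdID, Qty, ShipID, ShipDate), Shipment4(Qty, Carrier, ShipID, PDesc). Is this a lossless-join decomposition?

Chase test. Columns are ProdID, Qty, Carrier, ShipID, PDesc, ShipDate, WCity; row i has aⱼ where attribute j ∈ Shipmenti, else bᵢⱼ.
Initial tableau (one row per fragment):
  row 1: b11 b12 a3 a4 b15 a6 a7
  row 2: a1 b22 b23 a4 a5 a6 a7
  row 3: a1 a2 b33 a4 b35 a6 b37
  row 4: b41 a2 a3 a4 a5 b46 b47
Rows 1 and 4 agree on Carrier, ShipID; apply Carrier, ShipID→ProdID, WCity and equate their ProdID, WCity entries.
No row becomes fully distinguished — the join is lossy.

No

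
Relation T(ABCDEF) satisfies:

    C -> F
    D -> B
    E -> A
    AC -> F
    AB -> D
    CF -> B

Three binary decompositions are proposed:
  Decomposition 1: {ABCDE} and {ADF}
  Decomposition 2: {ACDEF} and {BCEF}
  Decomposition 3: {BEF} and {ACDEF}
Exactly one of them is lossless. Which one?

Decomposition 1: common = {AD}, closure = {ABD} → lossy.
Decomposition 2: common = {CEF}, closure = {ABCDEF} → lossless.
Decomposition 3: common = {EF}, closure = {AEF} → lossy.

Decomposition 2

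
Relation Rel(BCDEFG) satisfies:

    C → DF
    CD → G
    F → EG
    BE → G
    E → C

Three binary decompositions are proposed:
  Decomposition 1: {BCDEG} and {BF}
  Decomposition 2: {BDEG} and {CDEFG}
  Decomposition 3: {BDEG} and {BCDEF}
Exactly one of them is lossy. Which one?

Decomposition 1

Decomposition 1: common = {B}, closure = {B} → lossy.
Decomposition 2: common = {DEG}, closure = {CDEFG} → lossless.
Decomposition 3: common = {BDE}, closure = {BCDEFG} → lossless.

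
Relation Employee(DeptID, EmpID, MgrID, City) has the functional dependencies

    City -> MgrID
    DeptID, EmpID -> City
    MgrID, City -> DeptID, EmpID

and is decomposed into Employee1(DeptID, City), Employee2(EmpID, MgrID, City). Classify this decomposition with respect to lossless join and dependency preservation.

Lossless test: (City)⁺ = {DeptID, EmpID, MgrID, City}, which contains all of one fragment — lossless.
Dependency preservation: the restricted closure of {DeptID, EmpID} across the fragments never reaches {City}, so DeptID, EmpID → City cannot be enforced without a join — not preserved.

lossless but not dependency-preserving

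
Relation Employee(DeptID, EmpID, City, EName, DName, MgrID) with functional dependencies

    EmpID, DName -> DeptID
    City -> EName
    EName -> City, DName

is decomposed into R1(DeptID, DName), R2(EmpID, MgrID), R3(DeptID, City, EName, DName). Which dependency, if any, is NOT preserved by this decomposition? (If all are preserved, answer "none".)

Check EmpID, DName → DeptID: no single fragment contains all of {DeptID, EmpID, DName}, and the restricted closure of {EmpID, DName} across the fragments never reaches {DeptID}.
City → EName is preserved.
EName → City, DName is preserved.

EmpID, DName -> DeptID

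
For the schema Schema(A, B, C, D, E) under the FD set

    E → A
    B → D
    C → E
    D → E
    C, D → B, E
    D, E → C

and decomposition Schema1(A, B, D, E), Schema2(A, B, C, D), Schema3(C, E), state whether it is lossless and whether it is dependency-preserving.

lossless and dependency-preserving

Lossless test (chase): Rows 1 and 3 agree on E; apply E→A and equate their A entries. Rows 2 and 3 agree on C; apply C→E and equate their E entries. Rows 1 and 2 agree on D, E; apply D, E→C and equate their C entries. Row 1 is now all distinguished symbols — the join is lossless.
Dependency preservation: C, D → B, E; D, E → C are not contained in any single fragment, but the restricted closure of each left-hand side across the fragments still reaches the right-hand side; the remaining FDs each lie inside some fragment. All dependencies are preserved.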